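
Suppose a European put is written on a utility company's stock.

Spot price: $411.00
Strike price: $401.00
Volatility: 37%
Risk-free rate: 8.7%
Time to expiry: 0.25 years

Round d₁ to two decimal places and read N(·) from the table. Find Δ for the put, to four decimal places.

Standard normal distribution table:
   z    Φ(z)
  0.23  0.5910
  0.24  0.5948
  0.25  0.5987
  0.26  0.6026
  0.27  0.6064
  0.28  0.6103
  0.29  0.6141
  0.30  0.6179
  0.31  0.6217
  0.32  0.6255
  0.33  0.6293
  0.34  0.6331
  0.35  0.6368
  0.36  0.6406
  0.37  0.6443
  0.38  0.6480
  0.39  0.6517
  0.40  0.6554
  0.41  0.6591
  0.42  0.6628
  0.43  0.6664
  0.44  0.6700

σ√T = 0.37·√0.25 = 0.1850
d₁ = [ln(411/401) + (0.087 + 0.37²/2)·0.25] / 0.1850 = [0.0246 + 0.0389] / 0.1850 = 0.3432 which rounds to 0.34
N(d₁) = N(0.34) = 0.6331
Δ_put = N(d₁) − 1 = 0.6331 − 1 = -0.3669

-0.3669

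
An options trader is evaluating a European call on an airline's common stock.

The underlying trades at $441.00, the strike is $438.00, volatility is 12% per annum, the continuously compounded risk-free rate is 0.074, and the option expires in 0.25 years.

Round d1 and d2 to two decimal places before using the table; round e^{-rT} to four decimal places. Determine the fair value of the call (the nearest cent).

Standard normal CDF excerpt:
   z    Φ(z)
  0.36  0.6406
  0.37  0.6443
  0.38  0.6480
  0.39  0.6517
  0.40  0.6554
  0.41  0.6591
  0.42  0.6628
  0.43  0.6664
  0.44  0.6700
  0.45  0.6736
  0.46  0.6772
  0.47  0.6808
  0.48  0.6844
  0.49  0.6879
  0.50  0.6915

T = 0.25;  σ√T = 0.0600
ln(S/K) + (r + σ²/2)T = ln(441/438) + (0.074 + 0.12²/2)·0.25 = 0.0068 + 0.0203 = 0.0271
d₁ = 0.0271 / 0.0600 = 0.4521 ≈ 0.45
d₂ = d₁ − σ√T = 0.4521 − 0.0600 = 0.3921 ≈ 0.39
e^(−rT) = e^(−0.074·0.25) = 0.9817
N(d₁) = N(0.45) = 0.6736;  N(d₂) = N(0.39) = 0.6517
C = 441·0.6736 − 438·0.9817·0.6517 = 297.0576 − 280.2210 = 16.8366

$16.84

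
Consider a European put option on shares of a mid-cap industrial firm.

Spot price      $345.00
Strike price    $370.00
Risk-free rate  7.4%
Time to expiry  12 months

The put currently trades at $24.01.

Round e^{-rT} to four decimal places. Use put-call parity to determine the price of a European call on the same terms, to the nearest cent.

$25.39

exp(−rT) = exp(−0.074·1) = 0.9287
Put-call parity: C − P = S − K·e^(−rT) = 345 − 370·0.9287 = 345 − 343.6190 = 1.3810
C = P + (C − P) = 24.01 + (1.3810) = 25.3910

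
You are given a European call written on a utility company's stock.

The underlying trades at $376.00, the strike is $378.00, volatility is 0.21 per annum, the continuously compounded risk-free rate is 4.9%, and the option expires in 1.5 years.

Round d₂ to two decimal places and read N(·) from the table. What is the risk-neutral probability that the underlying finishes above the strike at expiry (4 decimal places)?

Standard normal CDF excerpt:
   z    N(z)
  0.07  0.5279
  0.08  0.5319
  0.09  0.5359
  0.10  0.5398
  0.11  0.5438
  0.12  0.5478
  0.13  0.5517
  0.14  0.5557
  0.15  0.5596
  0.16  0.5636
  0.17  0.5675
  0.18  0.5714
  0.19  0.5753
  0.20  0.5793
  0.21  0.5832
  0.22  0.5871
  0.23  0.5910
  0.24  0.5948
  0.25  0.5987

T = 1.5;  σ√T = 0.2572
ln(S/K) + (r + σ²/2)T = ln(376/378) + (0.049 + 0.21²/2)·1.5 = -0.0053 + 0.1066 = 0.1013
d₁ = 0.1013 / 0.2572 = 0.3937 → 0.39
d₂ = d₁ − σ√T = 0.3937 − 0.2572 = 0.1365 → 0.14
Risk-neutral Pr[S_T > K] = N(d₂) = N(0.14) = 0.5557

0.5557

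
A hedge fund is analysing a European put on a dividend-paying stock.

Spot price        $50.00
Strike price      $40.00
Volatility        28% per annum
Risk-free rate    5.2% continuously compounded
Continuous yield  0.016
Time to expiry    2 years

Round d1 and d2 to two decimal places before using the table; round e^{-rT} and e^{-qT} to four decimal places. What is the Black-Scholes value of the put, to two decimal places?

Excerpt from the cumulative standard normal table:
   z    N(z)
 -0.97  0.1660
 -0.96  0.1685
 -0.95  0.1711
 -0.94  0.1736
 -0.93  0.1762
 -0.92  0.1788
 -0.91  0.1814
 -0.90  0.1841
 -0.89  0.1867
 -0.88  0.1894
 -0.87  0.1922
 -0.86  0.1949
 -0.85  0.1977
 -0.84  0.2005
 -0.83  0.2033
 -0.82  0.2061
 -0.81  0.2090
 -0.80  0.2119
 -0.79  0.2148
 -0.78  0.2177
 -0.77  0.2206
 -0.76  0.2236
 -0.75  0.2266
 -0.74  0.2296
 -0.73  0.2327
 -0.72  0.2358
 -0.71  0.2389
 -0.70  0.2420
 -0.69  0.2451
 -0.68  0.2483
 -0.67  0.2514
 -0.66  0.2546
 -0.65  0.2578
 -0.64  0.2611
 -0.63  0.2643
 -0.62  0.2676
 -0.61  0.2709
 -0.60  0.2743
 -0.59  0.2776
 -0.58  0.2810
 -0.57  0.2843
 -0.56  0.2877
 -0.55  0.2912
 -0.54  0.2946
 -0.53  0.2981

$2.09

σ√T = 0.28 × 1.4142 = 0.3960
d₁ = [ln(50/40) + (0.052 − 0.016 + ½·0.28²)·2] / (σ√T) = (0.2231 + 0.1504) / 0.3960 = 0.9433 ⇒ 0.94
d₂ = 0.9433 − 0.3960 = 0.5474 ⇒ 0.55
e^(−qT) = e^(−0.016·2) = 0.9685;  e^(−rT) = e^(−0.052·2) = 0.9012
P = 40·0.9012·N(-0.55) − 50·0.9685·N(-0.94) = 40·0.9012·0.2912 − 50·0.9685·0.1736 = 10.4972 − 8.4066 = 2.0906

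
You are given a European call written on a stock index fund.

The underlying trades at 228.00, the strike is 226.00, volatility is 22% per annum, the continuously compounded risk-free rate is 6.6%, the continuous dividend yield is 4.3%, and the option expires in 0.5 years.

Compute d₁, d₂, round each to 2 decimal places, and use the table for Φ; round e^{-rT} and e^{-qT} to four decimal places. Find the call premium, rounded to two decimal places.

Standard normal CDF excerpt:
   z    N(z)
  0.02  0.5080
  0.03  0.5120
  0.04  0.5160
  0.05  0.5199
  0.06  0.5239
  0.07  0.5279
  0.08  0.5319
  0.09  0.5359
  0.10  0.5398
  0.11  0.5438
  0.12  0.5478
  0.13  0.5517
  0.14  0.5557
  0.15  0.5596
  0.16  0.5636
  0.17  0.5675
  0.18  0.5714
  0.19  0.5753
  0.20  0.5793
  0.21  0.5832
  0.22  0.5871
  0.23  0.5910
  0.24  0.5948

16.46

σ√T = 0.22·√0.5 = 0.1556
d₁ = [ln(228/226) + (0.066 − 0.043 + 0.22²/2)·0.5] / 0.1556 = [0.0088 + 0.0236] / 0.1556 = 0.2083 which rounds to 0.21
d₂ = d₁ − σ√T = 0.2083 − 0.1556 = 0.0528 which rounds to 0.05
e^(−qT) = e^(−0.043·0.5) = 0.9787;  e^(−rT) = e^(−0.066·0.5) = 0.9675
C = 228·0.9787·N(0.21) − 226·0.9675·N(0.05) = 228·0.9787·0.5832 − 226·0.9675·0.5199 = 130.1373 − 113.6787 = 16.4586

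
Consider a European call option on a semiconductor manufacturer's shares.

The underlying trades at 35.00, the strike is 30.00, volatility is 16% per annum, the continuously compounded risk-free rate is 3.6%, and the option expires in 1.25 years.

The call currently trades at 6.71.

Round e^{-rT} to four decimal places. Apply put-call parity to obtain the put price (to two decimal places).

0.39

exp(−rT) = exp(−0.036·1.25) = 0.9560
Put-call parity: C − P = S − K·e^(−rT) = 35 − 30·0.9560 = 35 − 28.6800 = 6.3200
P = C − (C − P) = 6.71 − (6.3200) = 0.3900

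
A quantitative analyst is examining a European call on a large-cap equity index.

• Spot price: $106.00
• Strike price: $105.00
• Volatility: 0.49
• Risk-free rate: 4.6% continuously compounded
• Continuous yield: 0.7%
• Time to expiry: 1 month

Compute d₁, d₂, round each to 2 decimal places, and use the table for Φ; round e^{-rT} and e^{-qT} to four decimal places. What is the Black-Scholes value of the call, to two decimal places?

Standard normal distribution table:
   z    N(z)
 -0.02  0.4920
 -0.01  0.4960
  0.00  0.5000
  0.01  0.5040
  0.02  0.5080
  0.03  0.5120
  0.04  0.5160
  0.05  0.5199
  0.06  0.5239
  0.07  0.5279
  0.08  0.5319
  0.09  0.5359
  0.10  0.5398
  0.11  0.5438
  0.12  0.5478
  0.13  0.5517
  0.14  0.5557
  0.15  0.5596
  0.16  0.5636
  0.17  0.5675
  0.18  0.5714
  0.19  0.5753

$6.57

σ√T = 0.49 × 0.2887 = 0.1415
d₁ = [ln(106/105) + (0.046 − 0.007 + ½·0.49²)·0.08333] / (σ√T) = (0.0095 + 0.0133) / 0.1415 = 0.1607 ⇒ 0.16
d₂ = 0.1607 − 0.1415 = 0.0193 ⇒ 0.02
exp(−qT) = exp(−0.007·0.08333) = 0.9994;  exp(−rT) = exp(−0.046·0.08333) = 0.9962
N(d₁) = N(0.16) = 0.5636;  N(d₂) = N(0.02) = 0.5080
C = 106·0.9994·0.5636 − 105·0.9962·0.5080 = 59.7058 − 53.1373 = 6.5684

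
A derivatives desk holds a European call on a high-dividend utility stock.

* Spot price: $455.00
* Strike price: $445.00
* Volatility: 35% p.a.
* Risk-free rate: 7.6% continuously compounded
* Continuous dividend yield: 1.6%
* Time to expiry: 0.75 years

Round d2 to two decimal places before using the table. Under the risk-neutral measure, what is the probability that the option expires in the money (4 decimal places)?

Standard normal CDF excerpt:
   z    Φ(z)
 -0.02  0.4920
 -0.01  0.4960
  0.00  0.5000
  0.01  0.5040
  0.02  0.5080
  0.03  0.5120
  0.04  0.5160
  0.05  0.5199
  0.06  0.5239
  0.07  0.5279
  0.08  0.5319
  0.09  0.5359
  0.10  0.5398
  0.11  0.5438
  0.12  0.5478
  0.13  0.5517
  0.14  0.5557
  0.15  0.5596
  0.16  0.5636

T = 0.75;  σ√T = 0.3031
ln(S/K) + (r − q + σ²/2)T = ln(455/445) + (0.076 − 0.016 + 0.35²/2)·0.75 = 0.0222 + 0.0909 = 0.1132
d₁ = 0.1132 / 0.3031 = 0.3733 ≈ 0.37
d₂ = d₁ − σ√T = 0.3733 − 0.3031 = 0.0702 ≈ 0.07
Risk-neutral Pr[S_T > K] = N(d₂) = N(0.07) = 0.5279

0.5279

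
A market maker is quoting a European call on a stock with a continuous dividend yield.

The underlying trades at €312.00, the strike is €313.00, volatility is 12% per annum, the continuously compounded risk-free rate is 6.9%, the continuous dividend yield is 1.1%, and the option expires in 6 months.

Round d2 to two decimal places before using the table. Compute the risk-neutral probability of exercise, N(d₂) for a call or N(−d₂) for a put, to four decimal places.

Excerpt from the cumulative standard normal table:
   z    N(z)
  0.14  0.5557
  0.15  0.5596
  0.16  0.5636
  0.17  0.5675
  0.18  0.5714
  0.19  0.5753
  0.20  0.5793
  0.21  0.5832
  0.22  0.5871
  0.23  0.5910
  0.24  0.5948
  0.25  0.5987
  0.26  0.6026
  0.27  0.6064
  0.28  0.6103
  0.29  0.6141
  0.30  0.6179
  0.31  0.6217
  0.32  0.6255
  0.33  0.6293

σ√T = 0.12·√0.5 = 0.0849
d₁ = [ln(312/313) + (0.069 − 0.011 + 0.12²/2)·0.5] / 0.0849 = [-0.0032 + 0.0326] / 0.0849 = 0.3465 ⇒ 0.35
d₂ = d₁ − σ√T = 0.3465 − 0.0849 = 0.2616 ⇒ 0.26
Pr(exercise) under Q = N(d₂) = 0.6026

0.6026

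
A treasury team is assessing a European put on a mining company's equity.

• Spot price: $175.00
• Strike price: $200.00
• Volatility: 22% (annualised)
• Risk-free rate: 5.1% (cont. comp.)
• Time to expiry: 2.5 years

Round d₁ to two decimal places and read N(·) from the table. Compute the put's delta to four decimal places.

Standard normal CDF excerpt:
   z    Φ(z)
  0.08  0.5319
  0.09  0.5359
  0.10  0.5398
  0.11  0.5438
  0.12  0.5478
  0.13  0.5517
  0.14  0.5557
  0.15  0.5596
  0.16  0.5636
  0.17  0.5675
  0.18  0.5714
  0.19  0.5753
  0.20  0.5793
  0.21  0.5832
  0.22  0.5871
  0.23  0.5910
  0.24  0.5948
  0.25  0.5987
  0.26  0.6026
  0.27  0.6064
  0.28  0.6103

-0.4364

σ√T = 0.22·√2.5 = 0.3479
d₁ = [ln(175/200) + (0.051 + ½·0.22²)·2.5] / (σ√T) = (-0.1335 + 0.1880) / 0.3479 = 0.1566 ⇒ 0.16
N(d₁) = N(0.16) = 0.5636
Δ_put = N(d₁) − 1 = 0.5636 − 1 = -0.4364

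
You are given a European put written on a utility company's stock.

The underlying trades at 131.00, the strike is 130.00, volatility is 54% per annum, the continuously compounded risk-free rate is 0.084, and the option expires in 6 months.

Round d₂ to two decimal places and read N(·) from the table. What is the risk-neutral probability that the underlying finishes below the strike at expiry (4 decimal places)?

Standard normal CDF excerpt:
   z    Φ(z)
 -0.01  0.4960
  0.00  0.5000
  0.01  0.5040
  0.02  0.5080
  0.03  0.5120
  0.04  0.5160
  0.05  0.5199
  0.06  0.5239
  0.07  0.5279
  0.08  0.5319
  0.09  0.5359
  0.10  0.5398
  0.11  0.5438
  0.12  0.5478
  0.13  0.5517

σ√T = 0.54 × 0.7071 = 0.3818
d₁ = [ln(131/130) + (0.084 + 0.54²/2)·0.5] / 0.3818 = [0.0077 + 0.1149] / 0.3818 = 0.3210 → 0.32
d₂ = d₁ − σ√T = 0.3210 − 0.3818 = -0.0609 → -0.06
Pr(exercise) under Q = N(−d₂) = N(0.06) = 0.5239

0.5239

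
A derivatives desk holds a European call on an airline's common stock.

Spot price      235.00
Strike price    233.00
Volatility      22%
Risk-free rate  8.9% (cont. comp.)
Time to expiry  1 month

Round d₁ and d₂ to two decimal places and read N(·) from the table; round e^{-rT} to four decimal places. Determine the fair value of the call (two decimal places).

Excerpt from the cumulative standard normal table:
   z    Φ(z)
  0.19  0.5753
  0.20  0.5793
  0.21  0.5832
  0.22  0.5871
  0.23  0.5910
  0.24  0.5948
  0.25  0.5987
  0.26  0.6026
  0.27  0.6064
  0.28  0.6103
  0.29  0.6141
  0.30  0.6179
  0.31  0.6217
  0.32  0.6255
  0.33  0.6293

7.64

σ√T = 0.22·√0.08333 = 0.0635
ln(S/K) + (r + σ²/2)T = ln(235/233) + (0.089 + 0.22²/2)·0.08333 = 0.0085 + 0.0094 = 0.0180
d₁ = 0.0180 / 0.0635 = 0.2831 ⇒ 0.28
d₂ = d₁ − σ√T = 0.2831 − 0.0635 = 0.2196 ⇒ 0.22
exp(−rT) = exp(−0.089·0.08333) = 0.9926
N(d₁) = N(0.28) = 0.6103;  N(d₂) = N(0.22) = 0.5871
C = 235·0.6103 − 233·0.9926·0.5871 = 143.4205 − 135.7820 = 7.6385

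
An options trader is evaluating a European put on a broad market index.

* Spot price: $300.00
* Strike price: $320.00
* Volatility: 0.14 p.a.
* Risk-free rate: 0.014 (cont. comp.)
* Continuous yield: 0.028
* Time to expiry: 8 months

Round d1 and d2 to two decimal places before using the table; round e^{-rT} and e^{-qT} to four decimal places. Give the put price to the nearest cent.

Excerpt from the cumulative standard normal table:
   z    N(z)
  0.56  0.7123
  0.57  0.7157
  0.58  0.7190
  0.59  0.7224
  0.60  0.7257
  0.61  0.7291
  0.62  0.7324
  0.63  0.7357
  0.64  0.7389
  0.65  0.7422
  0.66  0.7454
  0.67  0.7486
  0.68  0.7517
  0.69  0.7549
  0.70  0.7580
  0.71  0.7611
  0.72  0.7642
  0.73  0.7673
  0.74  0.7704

T = 0.6667;  σ√T = 0.1143
d₁ = [ln(300/320) + (0.014 − 0.028 + 0.14²/2)·0.6667] / 0.1143 = [-0.0645 − 0.0028] / 0.1143 = -0.5891 → -0.59
d₂ = d₁ − σ√T = -0.5891 − 0.1143 = -0.7034 → -0.70
exp(−qT) = exp(−0.028·0.6667) = 0.9815;  exp(−rT) = exp(−0.014·0.6667) = 0.9907
P = 320·0.9907·N(0.70) − 300·0.9815·N(0.59) = 320·0.9907·0.7580 − 300·0.9815·0.7224 = 240.3042 − 212.7107 = 27.5935

$27.59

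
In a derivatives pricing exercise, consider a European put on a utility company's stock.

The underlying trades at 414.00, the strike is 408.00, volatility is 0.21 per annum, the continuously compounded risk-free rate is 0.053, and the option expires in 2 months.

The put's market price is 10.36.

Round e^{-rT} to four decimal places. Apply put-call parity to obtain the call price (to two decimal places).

19.95

e^(−rT) = e^(−0.053·0.1667) = 0.9912
Put-call parity: C − P = S − K·e^(−rT) = 414 − 408·0.9912 = 414 − 404.4096 = 9.5904
C = P + (C − P) = 10.36 + (9.5904) = 19.9504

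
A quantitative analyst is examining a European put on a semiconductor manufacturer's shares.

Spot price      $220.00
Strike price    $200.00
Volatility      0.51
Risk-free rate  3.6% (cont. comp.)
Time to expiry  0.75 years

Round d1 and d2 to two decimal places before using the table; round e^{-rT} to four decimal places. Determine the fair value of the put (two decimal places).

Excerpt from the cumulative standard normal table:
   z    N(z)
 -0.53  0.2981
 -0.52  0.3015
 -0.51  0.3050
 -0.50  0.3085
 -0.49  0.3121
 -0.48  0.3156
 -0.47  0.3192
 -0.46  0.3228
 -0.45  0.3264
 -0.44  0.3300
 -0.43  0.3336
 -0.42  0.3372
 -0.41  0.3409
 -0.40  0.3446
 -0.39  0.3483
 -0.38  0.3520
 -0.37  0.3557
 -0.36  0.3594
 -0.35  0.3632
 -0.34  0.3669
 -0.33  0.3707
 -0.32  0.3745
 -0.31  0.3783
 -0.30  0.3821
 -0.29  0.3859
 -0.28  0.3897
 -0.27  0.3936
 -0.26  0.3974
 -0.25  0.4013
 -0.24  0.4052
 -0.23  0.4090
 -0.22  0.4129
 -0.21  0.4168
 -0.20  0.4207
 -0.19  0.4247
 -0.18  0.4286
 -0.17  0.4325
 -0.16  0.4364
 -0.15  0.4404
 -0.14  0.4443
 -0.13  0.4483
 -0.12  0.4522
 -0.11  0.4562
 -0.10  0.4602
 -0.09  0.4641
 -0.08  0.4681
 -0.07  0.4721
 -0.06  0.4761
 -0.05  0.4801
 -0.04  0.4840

$24.82

σ√T = 0.51 × 0.8660 = 0.4417
ln(S/K) + (r + σ²/2)T = ln(220/200) + (0.036 + 0.51²/2)·0.75 = 0.0953 + 0.1245 = 0.2198
d₁ = 0.2198 / 0.4417 = 0.4978 ⇒ 0.50
d₂ = d₁ − σ√T = 0.4978 − 0.4417 = 0.0561 ⇒ 0.06
e^(−rT) = e^(−0.036·0.75) = 0.9734
N(−d₂) = N(-0.06) = 0.4761;  N(−d₁) = N(-0.50) = 0.3085
P = 200·0.9734·0.4761 − 220·0.3085 = 92.6871 − 67.8700 = 24.8171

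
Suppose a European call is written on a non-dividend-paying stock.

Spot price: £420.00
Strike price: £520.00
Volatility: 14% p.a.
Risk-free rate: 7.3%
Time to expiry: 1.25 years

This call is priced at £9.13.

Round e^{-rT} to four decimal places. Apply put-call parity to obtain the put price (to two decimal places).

exp(−rT) = exp(−0.073·1.25) = 0.9128
Put-call parity: C − P = S − K·e^(−rT) = 420 − 520·0.9128 = 420 − 474.6560 = -54.6560
P = C − (C − P) = 9.13 − (-54.6560) = 63.7860

£63.79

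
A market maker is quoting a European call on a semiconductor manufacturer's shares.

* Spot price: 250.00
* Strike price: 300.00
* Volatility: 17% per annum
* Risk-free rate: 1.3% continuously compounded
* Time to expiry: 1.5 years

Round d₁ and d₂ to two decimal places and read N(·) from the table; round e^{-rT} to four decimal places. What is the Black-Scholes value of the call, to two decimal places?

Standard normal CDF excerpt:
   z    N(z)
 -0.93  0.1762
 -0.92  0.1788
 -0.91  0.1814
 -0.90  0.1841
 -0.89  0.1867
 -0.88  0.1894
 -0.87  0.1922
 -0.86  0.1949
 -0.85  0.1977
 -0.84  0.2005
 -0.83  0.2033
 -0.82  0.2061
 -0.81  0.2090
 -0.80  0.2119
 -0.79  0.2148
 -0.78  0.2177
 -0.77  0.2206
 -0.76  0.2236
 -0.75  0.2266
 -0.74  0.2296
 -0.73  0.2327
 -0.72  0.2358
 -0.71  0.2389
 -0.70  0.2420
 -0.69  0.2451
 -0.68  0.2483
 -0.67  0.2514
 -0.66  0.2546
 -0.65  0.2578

σ√T = 0.17·√1.5 = 0.2082
d₁ = [ln(250/300) + (0.013 + ½·0.17²)·1.5] / (σ√T) = (-0.1823 + 0.0412) / 0.2082 = -0.6779 ⇒ -0.68
d₂ = -0.6779 − 0.2082 = -0.8861 ⇒ -0.89
e^(−rT) = e^(−0.013·1.5) = 0.9807
C = 250·N(-0.68) − 300·0.9807·N(-0.89) = 250·0.2483 − 300·0.9807·0.1867 = 62.0750 − 54.9290 = 7.1460

7.15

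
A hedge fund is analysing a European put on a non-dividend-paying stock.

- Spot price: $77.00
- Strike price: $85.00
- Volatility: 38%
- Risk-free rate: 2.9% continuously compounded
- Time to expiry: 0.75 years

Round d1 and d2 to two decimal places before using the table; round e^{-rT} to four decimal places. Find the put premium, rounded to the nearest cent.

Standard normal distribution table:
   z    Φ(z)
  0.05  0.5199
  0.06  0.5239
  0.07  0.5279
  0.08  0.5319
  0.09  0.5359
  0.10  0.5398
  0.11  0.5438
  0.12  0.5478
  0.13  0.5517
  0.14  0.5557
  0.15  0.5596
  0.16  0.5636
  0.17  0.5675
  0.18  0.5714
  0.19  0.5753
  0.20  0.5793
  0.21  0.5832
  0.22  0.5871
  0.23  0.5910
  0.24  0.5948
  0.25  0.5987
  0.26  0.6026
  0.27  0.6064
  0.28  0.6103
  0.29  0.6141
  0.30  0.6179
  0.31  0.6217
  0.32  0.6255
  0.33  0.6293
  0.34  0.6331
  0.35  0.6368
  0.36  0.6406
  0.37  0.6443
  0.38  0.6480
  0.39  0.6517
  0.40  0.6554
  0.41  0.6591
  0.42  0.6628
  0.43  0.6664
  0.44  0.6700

σ√T = 0.38·√0.75 = 0.3291
d₁ = [ln(77/85) + (0.029 + ½·0.38²)·0.75] / (σ√T) = (-0.0988 + 0.0759) / 0.3291 = -0.0697 which rounds to -0.07
d₂ = -0.0697 − 0.3291 = -0.3988 which rounds to -0.40
exp(−rT) = exp(−0.029·0.75) = 0.9785
N(−d₂) = N(0.40) = 0.6554;  N(−d₁) = N(0.07) = 0.5279
P = 85·0.9785·0.6554 − 77·0.5279 = 54.5113 − 40.6483 = 13.8630

$13.86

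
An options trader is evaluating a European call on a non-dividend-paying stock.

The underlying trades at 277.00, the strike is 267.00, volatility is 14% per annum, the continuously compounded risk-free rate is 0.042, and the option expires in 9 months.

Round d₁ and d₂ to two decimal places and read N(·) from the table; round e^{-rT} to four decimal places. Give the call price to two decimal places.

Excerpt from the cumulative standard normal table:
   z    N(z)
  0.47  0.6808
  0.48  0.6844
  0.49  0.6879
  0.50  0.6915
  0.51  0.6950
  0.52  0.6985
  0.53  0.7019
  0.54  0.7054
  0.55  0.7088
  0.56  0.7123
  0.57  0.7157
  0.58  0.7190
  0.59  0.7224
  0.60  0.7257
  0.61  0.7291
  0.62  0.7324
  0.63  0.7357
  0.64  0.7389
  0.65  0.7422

23.97

σ√T = 0.14·√0.75 = 0.1212
d₁ = [ln(277/267) + (0.042 + 0.14²/2)·0.75] / 0.1212 = [0.0368 + 0.0389] / 0.1212 = 0.6237 ≈ 0.62
d₂ = d₁ − σ√T = 0.6237 − 0.1212 = 0.5025 ≈ 0.50
exp(−rT) = exp(−0.042·0.75) = 0.9690
N(d₁) = N(0.62) = 0.7324;  N(d₂) = N(0.50) = 0.6915
C = 277·0.7324 − 267·0.9690·0.6915 = 202.8748 − 178.9070 = 23.9678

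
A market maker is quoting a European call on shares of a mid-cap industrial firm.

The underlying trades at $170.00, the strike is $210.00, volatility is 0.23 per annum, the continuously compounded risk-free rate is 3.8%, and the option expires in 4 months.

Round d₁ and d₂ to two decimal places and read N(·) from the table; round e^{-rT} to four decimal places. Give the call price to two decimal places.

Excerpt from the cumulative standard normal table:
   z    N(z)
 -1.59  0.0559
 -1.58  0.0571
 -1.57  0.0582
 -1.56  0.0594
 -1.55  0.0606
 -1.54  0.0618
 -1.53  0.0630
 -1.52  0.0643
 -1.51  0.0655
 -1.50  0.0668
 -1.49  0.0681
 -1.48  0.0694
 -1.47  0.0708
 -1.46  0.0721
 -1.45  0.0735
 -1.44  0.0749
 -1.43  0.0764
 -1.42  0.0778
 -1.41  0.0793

T = 0.3333;  σ√T = 0.1328
d₁ = [ln(170/210) + (0.038 + 0.23²/2)·0.3333] / 0.1328 = [-0.2113 + 0.0215] / 0.1328 = -1.4295 ⇒ -1.43
d₂ = d₁ − σ√T = -1.4295 − 0.1328 = -1.5623 ⇒ -1.56
e^(−rT) = e^(−0.038·0.3333) = 0.9874
N(d₁) = N(-1.43) = 0.0764;  N(d₂) = N(-1.56) = 0.0594
C = 170·0.0764 − 210·0.9874·0.0594 = 12.9880 − 12.3168 = 0.6712

$0.67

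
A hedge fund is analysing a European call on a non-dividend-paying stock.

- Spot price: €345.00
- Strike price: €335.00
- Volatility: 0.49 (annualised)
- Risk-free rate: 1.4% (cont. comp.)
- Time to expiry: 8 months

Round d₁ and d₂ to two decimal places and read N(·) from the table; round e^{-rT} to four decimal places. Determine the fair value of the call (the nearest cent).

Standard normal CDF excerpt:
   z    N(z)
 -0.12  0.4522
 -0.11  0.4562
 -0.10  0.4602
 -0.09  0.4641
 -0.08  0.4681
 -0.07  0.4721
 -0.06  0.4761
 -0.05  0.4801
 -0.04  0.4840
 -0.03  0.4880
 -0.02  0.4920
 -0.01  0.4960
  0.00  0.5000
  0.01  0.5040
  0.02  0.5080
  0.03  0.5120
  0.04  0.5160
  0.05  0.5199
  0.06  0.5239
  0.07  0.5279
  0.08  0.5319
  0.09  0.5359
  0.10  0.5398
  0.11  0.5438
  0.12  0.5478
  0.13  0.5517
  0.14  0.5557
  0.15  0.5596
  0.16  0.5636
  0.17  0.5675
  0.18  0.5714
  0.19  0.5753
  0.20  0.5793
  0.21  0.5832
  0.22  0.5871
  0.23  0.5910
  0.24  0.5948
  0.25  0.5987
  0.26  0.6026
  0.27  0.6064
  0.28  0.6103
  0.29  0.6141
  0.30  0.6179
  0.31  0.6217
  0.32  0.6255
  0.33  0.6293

σ√T = 0.49 × 0.8165 = 0.4001
ln(S/K) + (r + σ²/2)T = ln(345/335) + (0.014 + 0.49²/2)·0.6667 = 0.0294 + 0.0894 = 0.1188
d₁ = 0.1188 / 0.4001 = 0.2969 → 0.30
d₂ = d₁ − σ√T = 0.2969 − 0.4001 = -0.1032 → -0.10
e^(−rT) = e^(−0.014·0.6667) = 0.9907
C = 345·N(0.30) − 335·0.9907·N(-0.10) = 345·0.6179 − 335·0.9907·0.4602 = 213.1755 − 152.7332 = 60.4423

€60.44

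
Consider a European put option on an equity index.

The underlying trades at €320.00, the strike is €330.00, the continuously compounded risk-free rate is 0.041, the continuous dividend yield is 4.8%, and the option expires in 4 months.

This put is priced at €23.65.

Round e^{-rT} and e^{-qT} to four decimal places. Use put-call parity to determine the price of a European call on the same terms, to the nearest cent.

€13.05

e^(−qT) = e^(−0.048·0.3333) = 0.9841;  e^(−rT) = e^(−0.041·0.3333) = 0.9864
Put-call parity: C − P = S·e^(−qT) − K·e^(−rT) = 320·0.9841 − 330·0.9864 = 314.9120 − 325.5120 = -10.6000
C = P + (C − P) = 23.65 + (-10.6000) = 13.0500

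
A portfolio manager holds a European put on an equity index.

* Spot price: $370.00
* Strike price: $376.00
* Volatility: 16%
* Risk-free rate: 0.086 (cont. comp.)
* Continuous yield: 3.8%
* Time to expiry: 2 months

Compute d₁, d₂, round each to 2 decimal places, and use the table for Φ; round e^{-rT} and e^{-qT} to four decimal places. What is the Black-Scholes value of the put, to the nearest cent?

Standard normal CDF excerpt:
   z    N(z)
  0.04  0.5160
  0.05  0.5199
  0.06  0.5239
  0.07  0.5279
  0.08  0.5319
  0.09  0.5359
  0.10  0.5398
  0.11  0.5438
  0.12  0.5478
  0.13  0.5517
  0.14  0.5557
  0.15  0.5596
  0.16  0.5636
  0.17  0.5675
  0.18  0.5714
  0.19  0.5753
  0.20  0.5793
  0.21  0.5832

$11.87

T = 0.1667;  σ√T = 0.0653
d₁ = [ln(370/376) + (0.086 − 0.038 + ½·0.16²)·0.1667] / (σ√T) = (-0.0161 + 0.0101) / 0.0653 = -0.0911 which rounds to -0.09
d₂ = -0.0911 − 0.0653 = -0.1565 which rounds to -0.16
exp(−qT) = exp(−0.038·0.1667) = 0.9937;  exp(−rT) = exp(−0.086·0.1667) = 0.9858
P = 376·0.9858·N(0.16) − 370·0.9937·N(0.09) = 376·0.9858·0.5636 − 370·0.9937·0.5359 = 208.9044 − 197.0338 = 11.8706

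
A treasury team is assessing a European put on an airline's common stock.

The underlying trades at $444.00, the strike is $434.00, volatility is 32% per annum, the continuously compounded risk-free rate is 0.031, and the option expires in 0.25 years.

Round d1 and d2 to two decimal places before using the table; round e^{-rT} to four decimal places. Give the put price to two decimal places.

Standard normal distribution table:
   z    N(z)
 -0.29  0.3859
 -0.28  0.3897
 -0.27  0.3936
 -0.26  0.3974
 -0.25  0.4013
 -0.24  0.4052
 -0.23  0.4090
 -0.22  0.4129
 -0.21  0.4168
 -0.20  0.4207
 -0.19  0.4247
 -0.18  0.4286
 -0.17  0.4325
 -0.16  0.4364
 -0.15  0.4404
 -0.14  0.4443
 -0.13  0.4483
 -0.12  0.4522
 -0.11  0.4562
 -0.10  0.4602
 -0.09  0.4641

σ√T = 0.32·√0.25 = 0.1600
d₁ = [ln(444/434) + (0.031 + 0.32²/2)·0.25] / 0.1600 = [0.0228 + 0.0205] / 0.1600 = 0.2708 which rounds to 0.27
d₂ = d₁ − σ√T = 0.2708 − 0.1600 = 0.1108 which rounds to 0.11
exp(−rT) = exp(−0.031·0.25) = 0.9923
N(−d₂) = N(-0.11) = 0.4562;  N(−d₁) = N(-0.27) = 0.3936
P = 434·0.9923·0.4562 − 444·0.3936 = 196.4663 − 174.7584 = 21.7079

$21.71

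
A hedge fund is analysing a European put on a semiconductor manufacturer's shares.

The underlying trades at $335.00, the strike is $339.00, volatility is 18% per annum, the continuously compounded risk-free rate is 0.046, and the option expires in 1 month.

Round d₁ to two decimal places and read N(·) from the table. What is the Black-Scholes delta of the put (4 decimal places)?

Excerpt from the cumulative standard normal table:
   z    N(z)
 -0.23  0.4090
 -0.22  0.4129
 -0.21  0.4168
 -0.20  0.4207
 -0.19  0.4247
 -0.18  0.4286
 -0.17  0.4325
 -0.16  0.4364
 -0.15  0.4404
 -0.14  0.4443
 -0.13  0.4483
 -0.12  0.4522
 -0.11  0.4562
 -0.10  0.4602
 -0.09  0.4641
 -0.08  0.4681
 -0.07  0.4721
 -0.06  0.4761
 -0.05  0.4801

σ√T = 0.18·√0.08333 = 0.0520
d₁ = [ln(335/339) + (0.046 + 0.18²/2)·0.08333] / 0.0520 = [-0.0119 + 0.0052] / 0.0520 = -0.1287 → -0.13
N(d₁) = N(-0.13) = 0.4483
Δ_put = N(d₁) − 1 = 0.4483 − 1 = -0.5517

-0.5517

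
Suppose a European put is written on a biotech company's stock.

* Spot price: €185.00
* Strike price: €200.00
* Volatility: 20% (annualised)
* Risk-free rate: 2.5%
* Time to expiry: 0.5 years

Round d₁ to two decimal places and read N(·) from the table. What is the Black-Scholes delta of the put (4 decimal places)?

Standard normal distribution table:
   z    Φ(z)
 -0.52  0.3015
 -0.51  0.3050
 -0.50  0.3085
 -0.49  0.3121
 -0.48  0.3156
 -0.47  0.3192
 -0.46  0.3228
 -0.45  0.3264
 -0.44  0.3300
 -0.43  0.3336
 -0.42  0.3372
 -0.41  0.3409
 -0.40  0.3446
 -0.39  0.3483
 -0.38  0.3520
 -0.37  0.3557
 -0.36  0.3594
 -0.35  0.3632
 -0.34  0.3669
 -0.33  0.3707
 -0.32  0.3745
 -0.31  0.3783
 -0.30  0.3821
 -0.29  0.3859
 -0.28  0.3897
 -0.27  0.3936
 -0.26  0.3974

-0.6517

σ√T = 0.2 × 0.7071 = 0.1414
d₁ = [ln(185/200) + (0.025 + 0.2²/2)·0.5] / 0.1414 = [-0.0780 + 0.0225] / 0.1414 = -0.3922 → -0.39
N(d₁) = N(-0.39) = 0.3483
Δ_put = N(d₁) − 1 = 0.3483 − 1 = -0.6517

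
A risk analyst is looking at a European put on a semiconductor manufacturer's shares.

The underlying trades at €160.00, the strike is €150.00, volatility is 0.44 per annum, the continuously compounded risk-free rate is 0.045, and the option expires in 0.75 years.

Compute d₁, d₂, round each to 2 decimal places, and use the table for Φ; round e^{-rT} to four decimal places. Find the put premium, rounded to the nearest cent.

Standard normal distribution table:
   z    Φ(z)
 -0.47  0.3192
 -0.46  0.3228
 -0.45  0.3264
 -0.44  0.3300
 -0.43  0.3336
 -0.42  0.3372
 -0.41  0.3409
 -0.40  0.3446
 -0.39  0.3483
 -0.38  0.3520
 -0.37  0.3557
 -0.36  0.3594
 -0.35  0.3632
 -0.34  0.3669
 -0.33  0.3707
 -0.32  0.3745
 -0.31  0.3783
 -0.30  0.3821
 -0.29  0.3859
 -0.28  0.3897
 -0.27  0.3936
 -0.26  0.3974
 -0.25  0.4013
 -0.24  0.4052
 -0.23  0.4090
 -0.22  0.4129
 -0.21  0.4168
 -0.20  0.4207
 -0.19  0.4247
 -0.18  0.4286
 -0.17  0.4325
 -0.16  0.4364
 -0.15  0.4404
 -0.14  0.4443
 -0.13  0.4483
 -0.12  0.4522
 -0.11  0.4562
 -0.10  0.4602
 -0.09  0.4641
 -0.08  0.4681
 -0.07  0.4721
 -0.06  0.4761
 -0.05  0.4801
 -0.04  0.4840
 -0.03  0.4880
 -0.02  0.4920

T = 0.75;  σ√T = 0.3811
d₁ = [ln(160/150) + (0.045 + ½·0.44²)·0.75] / (σ√T) = (0.0645 + 0.1063) / 0.3811 = 0.4485 → 0.45
d₂ = 0.4485 − 0.3811 = 0.0674 → 0.07
e^(−rT) = e^(−0.045·0.75) = 0.9668
P = 150·0.9668·N(-0.07) − 160·N(-0.45) = 150·0.9668·0.4721 − 160·0.3264 = 68.4639 − 52.2240 = 16.2399

€16.24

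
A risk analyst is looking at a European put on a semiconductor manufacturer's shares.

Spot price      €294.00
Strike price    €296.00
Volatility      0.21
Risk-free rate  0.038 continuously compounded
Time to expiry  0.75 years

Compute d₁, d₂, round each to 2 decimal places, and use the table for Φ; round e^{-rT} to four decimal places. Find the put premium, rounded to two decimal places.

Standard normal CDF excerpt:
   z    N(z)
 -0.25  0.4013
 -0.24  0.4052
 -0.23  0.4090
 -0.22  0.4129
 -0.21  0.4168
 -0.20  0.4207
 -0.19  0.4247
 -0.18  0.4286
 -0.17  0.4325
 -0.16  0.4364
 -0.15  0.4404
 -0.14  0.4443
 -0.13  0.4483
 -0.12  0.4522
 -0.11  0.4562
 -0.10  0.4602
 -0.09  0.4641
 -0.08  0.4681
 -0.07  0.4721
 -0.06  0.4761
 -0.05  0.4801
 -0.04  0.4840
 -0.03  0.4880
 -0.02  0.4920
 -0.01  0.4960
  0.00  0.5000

σ√T = 0.21·√0.75 = 0.1819
d₁ = [ln(294/296) + (0.038 + ½·0.21²)·0.75] / (σ√T) = (-0.0068 + 0.0450) / 0.1819 = 0.2104 which rounds to 0.21
d₂ = 0.2104 − 0.1819 = 0.0285 which rounds to 0.03
exp(−rT) = exp(−0.038·0.75) = 0.9719
N(−d₂) = N(-0.03) = 0.4880;  N(−d₁) = N(-0.21) = 0.4168
P = 296·0.9719·0.4880 − 294·0.4168 = 140.3890 − 122.5392 = 17.8498

€17.85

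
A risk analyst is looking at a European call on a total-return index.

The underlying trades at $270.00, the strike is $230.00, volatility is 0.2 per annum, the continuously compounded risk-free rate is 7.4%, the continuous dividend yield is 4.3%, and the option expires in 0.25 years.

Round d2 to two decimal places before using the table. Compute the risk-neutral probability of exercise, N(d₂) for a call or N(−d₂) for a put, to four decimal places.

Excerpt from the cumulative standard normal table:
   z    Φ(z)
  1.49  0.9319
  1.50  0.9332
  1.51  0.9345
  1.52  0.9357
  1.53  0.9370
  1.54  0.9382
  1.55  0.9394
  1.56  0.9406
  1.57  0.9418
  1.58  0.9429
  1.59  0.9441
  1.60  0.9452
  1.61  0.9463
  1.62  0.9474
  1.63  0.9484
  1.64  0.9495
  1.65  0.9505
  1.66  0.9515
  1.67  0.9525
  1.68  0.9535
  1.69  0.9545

σ√T = 0.2 × 0.5000 = 0.1000
d₁ = [ln(270/230) + (0.074 − 0.043 + 0.2²/2)·0.25] / 0.1000 = [0.1603 + 0.0128] / 0.1000 = 1.7309 ⇒ 1.73
d₂ = d₁ − σ√T = 1.7309 − 0.1000 = 1.6309 ⇒ 1.63
Pr(exercise) under Q = N(d₂) = 0.9484

0.9484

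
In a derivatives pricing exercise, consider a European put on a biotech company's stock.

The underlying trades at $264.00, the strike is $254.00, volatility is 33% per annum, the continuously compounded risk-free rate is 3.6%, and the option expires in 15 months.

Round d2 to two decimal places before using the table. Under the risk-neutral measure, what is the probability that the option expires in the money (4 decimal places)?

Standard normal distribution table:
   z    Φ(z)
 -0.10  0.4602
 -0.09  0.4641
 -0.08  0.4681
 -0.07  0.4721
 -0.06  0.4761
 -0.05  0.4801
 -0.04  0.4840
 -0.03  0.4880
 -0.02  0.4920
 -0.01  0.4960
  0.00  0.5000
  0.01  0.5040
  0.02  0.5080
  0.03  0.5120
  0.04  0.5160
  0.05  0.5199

0.4840

σ√T = 0.33·√1.25 = 0.3690
d₁ = [ln(264/254) + (0.036 + ½·0.33²)·1.25] / (σ√T) = (0.0386 + 0.1131) / 0.3690 = 0.4111 which rounds to 0.41
d₂ = 0.4111 − 0.3690 = 0.0422 which rounds to 0.04
Pr(exercise) under Q = N(−d₂) = N(-0.04) = 0.4840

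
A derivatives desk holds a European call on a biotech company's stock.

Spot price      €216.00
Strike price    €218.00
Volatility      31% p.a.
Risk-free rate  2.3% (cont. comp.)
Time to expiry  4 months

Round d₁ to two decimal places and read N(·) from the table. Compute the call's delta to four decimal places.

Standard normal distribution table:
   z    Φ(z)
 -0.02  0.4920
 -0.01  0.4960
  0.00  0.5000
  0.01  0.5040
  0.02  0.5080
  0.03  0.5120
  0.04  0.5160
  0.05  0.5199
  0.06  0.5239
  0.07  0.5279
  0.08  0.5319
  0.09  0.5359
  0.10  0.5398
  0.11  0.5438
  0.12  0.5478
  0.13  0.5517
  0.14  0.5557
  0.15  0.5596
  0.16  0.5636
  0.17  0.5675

T = 0.3333;  σ√T = 0.1790
d₁ = [ln(216/218) + (0.023 + ½·0.31²)·0.3333] / (σ√T) = (-0.0092 + 0.0237) / 0.1790 = 0.0808 → 0.08
N(d₁) = N(0.08) = 0.5319
Δ_call = N(d₁) = 0.5319

0.5319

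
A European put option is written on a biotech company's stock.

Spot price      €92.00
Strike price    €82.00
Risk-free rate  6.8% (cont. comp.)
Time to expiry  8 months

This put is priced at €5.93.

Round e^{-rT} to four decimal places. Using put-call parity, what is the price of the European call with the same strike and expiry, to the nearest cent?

exp(−rT) = exp(−0.068·0.6667) = 0.9557
Put-call parity: C − P = S − K·e^(−rT) = 92 − 82·0.9557 = 92 − 78.3674 = 13.6326
C = P + (C − P) = 5.93 + (13.6326) = 19.5626

€19.56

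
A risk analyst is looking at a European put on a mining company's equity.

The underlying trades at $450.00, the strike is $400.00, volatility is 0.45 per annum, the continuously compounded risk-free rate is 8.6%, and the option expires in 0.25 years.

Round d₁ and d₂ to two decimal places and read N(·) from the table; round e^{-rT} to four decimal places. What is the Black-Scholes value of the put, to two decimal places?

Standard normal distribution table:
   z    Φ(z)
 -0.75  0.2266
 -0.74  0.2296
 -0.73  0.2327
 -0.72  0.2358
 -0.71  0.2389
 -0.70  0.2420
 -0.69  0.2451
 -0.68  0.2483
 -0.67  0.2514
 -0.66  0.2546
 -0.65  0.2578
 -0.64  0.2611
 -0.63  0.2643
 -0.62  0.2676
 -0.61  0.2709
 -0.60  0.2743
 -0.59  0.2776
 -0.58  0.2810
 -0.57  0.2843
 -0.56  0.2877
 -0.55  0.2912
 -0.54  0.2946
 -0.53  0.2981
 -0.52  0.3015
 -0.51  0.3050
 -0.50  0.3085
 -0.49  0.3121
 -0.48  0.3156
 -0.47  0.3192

$14.69

σ√T = 0.45·√0.25 = 0.2250
d₁ = [ln(450/400) + (0.086 + 0.45²/2)·0.25] / 0.2250 = [0.1178 + 0.0468] / 0.2250 = 0.7315 ≈ 0.73
d₂ = d₁ − σ√T = 0.7315 − 0.2250 = 0.5065 ≈ 0.51
e^(−rT) = e^(−0.086·0.25) = 0.9787
P = 400·0.9787·N(-0.51) − 450·N(-0.73) = 400·0.9787·0.3050 − 450·0.2327 = 119.4014 − 104.7150 = 14.6864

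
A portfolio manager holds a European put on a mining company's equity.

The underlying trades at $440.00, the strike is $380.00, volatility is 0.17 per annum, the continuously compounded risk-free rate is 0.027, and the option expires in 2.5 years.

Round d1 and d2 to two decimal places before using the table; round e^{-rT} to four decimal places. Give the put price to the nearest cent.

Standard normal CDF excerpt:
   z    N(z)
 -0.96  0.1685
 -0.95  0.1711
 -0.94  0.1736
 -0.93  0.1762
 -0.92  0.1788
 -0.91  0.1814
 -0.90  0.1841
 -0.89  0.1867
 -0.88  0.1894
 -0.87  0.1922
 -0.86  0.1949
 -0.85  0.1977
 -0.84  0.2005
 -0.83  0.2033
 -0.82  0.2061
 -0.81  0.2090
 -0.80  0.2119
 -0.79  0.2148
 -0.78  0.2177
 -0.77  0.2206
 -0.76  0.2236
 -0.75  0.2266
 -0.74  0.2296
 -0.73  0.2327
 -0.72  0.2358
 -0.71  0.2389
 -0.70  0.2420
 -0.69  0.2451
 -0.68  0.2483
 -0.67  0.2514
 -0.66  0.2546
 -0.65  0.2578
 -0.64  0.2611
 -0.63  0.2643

$12.90

σ√T = 0.17 × 1.5811 = 0.2688
d₁ = [ln(440/380) + (0.027 + 0.17²/2)·2.5] / 0.2688 = [0.1466 + 0.1036] / 0.2688 = 0.9309 ≈ 0.93
d₂ = d₁ − σ√T = 0.9309 − 0.2688 = 0.6621 ≈ 0.66
exp(−rT) = exp(−0.027·2.5) = 0.9347
N(−d₂) = N(-0.66) = 0.2546;  N(−d₁) = N(-0.93) = 0.1762
P = 380·0.9347·0.2546 − 440·0.1762 = 90.4304 − 77.5280 = 12.9024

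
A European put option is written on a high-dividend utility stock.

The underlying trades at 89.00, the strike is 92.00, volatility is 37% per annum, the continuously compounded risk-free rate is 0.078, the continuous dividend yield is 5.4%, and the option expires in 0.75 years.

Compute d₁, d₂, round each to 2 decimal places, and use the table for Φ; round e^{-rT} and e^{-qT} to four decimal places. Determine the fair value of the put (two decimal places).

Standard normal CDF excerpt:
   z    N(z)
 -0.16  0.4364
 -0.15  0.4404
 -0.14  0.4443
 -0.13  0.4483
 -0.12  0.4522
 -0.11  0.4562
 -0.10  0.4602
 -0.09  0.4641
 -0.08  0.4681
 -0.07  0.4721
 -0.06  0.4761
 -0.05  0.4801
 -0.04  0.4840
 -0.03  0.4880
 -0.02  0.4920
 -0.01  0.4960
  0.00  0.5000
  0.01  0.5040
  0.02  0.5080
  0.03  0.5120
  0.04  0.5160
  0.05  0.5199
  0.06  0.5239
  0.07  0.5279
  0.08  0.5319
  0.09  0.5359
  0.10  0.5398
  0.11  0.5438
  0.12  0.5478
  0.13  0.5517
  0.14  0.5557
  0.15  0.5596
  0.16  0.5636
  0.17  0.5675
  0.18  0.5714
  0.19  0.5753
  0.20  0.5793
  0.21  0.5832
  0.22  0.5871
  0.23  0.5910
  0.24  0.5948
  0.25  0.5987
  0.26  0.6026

11.62

σ√T = 0.37·√0.75 = 0.3204
ln(S/K) + (r − q + σ²/2)T = ln(89/92) + (0.078 − 0.054 + 0.37²/2)·0.75 = -0.0332 + 0.0693 = 0.0362
d₁ = 0.0362 / 0.3204 = 0.1129 ⇒ 0.11
d₂ = d₁ − σ√T = 0.1129 − 0.3204 = -0.2075 ⇒ -0.21
e^(−qT) = e^(−0.054·0.75) = 0.9603;  e^(−rT) = e^(−0.078·0.75) = 0.9432
N(−d₂) = N(0.21) = 0.5832;  N(−d₁) = N(-0.11) = 0.4562
P = 92·0.9432·0.5832 − 89·0.9603·0.4562 = 50.6068 − 38.9899 = 11.6169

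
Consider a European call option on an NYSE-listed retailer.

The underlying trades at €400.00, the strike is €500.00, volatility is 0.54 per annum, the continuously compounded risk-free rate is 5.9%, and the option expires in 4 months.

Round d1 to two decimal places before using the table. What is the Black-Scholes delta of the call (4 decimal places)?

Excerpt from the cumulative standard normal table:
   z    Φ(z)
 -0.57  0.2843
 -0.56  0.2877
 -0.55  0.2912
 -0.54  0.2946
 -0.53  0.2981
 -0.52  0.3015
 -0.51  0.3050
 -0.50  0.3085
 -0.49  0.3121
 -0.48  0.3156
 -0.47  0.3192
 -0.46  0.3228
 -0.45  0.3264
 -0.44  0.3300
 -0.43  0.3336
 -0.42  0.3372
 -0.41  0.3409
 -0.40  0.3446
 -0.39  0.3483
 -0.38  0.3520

0.3085

T = 0.3333;  σ√T = 0.3118
d₁ = [ln(400/500) + (0.059 + 0.54²/2)·0.3333] / 0.3118 = [-0.2231 + 0.0683] / 0.3118 = -0.4968 → -0.50
N(d₁) = N(-0.50) = 0.3085
Δ_call = N(d₁) = 0.3085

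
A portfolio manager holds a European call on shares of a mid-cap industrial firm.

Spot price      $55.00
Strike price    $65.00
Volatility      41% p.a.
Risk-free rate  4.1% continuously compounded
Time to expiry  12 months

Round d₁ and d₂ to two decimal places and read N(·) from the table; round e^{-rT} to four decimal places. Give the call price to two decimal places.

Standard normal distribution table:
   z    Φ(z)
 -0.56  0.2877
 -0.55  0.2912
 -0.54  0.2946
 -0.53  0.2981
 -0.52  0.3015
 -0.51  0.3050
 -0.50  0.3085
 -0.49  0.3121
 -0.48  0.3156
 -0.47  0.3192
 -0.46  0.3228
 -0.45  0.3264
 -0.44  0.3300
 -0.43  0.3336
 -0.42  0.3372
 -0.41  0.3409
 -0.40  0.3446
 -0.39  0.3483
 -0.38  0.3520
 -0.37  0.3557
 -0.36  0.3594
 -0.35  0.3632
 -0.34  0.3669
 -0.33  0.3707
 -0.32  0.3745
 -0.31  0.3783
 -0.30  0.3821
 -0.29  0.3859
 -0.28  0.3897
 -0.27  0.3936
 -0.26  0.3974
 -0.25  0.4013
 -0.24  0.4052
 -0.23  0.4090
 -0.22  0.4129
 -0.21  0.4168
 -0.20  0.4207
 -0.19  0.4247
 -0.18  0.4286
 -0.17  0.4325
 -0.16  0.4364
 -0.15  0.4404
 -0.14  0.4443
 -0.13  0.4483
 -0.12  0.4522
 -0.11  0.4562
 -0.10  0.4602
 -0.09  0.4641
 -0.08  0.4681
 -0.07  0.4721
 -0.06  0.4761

$6.28

σ√T = 0.41 × 1.0000 = 0.4100
ln(S/K) + (r + σ²/2)T = ln(55/65) + (0.041 + 0.41²/2)·1 = -0.1671 + 0.1250 = -0.0420
d₁ = -0.0420 / 0.4100 = -0.1024 → -0.10
d₂ = d₁ − σ√T = -0.1024 − 0.4100 = -0.5124 → -0.51
e^(−rT) = e^(−0.041·1) = 0.9598
N(d₁) = N(-0.10) = 0.4602;  N(d₂) = N(-0.51) = 0.3050
C = 55·0.4602 − 65·0.9598·0.3050 = 25.3110 − 19.0280 = 6.2830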